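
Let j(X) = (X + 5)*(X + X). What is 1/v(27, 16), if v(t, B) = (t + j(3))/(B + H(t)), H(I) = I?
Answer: 43/75 ≈ 0.57333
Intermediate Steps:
j(X) = 2*X*(5 + X) (j(X) = (5 + X)*(2*X) = 2*X*(5 + X))
v(t, B) = (48 + t)/(B + t) (v(t, B) = (t + 2*3*(5 + 3))/(B + t) = (t + 2*3*8)/(B + t) = (t + 48)/(B + t) = (48 + t)/(B + t))
1/v(27, 16) = 1/((48 + 27)/(16 + 27)) = 1/(75/43) = 43/75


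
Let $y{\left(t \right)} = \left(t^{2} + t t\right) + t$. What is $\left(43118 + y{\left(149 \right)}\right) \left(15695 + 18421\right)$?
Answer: $2990915604$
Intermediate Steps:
$y{\left(t \right)} = t + 2 t^{2}$ ($y{\left(t \right)} = \left(t^{2} + t^{2}\right) + t = 2 t^{2} + t = t + 2 t^{2}$)
$\left(43118 + y{\left(149 \right)}\right) \left(15695 + 18421\right) = \left(43118 + 149 \left(1 + 2 \cdot 149\right)\right) \left(15695 + 18421\right) = \left(43118 + 149 \left(1 + 298\right)\right) 34116 = \left(43118 + 149 \cdot 299\right) 34116 = \left(43118 + 44551\right) 34116 = 87669 \cdot 34116 = 2990915604$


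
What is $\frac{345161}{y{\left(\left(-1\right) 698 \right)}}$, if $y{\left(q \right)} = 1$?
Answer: $345161$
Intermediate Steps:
$\frac{345161}{y{\left(\left(-1\right) 698 \right)}} = \frac{345161}{1} = 345161 \cdot 1 = 345161$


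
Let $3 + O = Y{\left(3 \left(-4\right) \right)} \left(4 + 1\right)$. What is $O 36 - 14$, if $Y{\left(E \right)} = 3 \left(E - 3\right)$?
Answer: $-8222$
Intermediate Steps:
$Y{\left(E \right)} = -9 + 3 E$ ($Y{\left(E \right)} = 3 \left(-3 + E\right) = -9 + 3 E$)
$O = -228$ ($O = -3 + \left(-9 + 3 \cdot 3 \left(-4\right)\right) \left(4 + 1\right) = -3 + \left(-9 + 3 \left(-12\right)\right) 5 = -3 + \left(-9 - 36\right) 5 = -3 - 225 = -228$)
$O 36 - 14 = \left(-228\right) 36 - 14 = -8208 - 14 = -8222$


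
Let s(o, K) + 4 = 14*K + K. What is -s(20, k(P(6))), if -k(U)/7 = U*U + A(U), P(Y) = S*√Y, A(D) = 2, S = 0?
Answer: 214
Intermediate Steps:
P(Y) = 0 (P(Y) = 0*√Y = 0)
k(U) = -14 - 7*U² (k(U) = -7*(U*U + 2) = -7*(U² + 2) = -7*(2 + U²) = -14 - 7*U²)
s(o, K) = -4 + 15*K (s(o, K) = -4 + (14*K + K) = -4 + 15*K)
-s(20, k(P(6))) = -(-4 + 15*(-14 - 7*0²)) = -(-4 + 15*(-14 - 7*0)) = -(-4 + 15*(-14 + 0)) = -(-4 + 15*(-14)) = -(-4 - 210) = -1*(-214) = 214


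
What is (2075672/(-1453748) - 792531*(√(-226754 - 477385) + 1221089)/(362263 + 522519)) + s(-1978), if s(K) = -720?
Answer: -351948462989946539/321562515734 - 792531*I*√704139/884782 ≈ -1.0945e+6 - 751.64*I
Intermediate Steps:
(2075672/(-1453748) - 792531*(√(-226754 - 477385) + 1221089)/(362263 + 522519)) + s(-1978) = (2075672/(-1453748) - 792531*(√(-226754 - 477385) + 1221089)/(362263 + 522519)) - 720 = (2075672*(-1/1453748) - (967750886259/884782 + 792531*I*√704139/884782)) - 720 = (-518918/363437 - (967750886259/884782 + 792531*I*√704139/884782)) - 720 = (-518918/363437 - 792531*(1221089/884782 + I*√704139/884782)) - 720 = (-518918/363437 + (-967750886259/884782 - 792531*I*√704139/884782)) - 720 = (-351716937978618059/321562515734 - 792531*I*√704139/884782) - 720 = -351948462989946539/321562515734 - 792531*I*√704139/884782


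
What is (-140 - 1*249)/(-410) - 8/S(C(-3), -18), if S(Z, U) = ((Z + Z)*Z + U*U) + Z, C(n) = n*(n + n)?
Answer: 38183/40590 ≈ 0.94070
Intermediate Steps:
C(n) = 2*n² (C(n) = n*(2*n) = 2*n²)
S(Z, U) = Z + U² + 2*Z² (S(Z, U) = ((2*Z)*Z + U²) + Z = (2*Z² + U²) + Z = (U² + 2*Z²) + Z = Z + U² + 2*Z²)
(-140 - 1*249)/(-410) - 8/S(C(-3), -18) = (-140 - 1*249)/(-410) - 8/(2*(-3)² + (-18)² + 2*(2*(-3)²)²) = (-140 - 249)*(-1/410) - 8/(2*9 + 324 + 2*(2*9)²) = -389*(-1/410) - 8/(18 + 324 + 2*18²) = 389/410 - 8/(18 + 324 + 2*324) = 389/410 - 8/(18 + 324 + 648) = 389/410 - 8/990 = 389/410 - 8*1/990 = 389/410 - 4/495 = 38183/40590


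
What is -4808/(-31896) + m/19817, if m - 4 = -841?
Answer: 8572898/79010379 ≈ 0.10850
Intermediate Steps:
m = -837 (m = 4 - 841 = -837)
-4808/(-31896) + m/19817 = -4808/(-31896) - 837/19817 = -4808*(-1/31896) - 837*1/19817 = 601/3987 - 837/19817 = 8572898/79010379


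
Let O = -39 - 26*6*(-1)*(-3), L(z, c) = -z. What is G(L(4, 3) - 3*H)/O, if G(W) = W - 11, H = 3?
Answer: 8/169 ≈ 0.047337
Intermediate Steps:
O = -507 (O = -39 - (-156)*(-3) = -39 - 26*18 = -39 - 468 = -507)
G(W) = -11 + W
G(L(4, 3) - 3*H)/O = (-11 + (-1*4 - 3*3))/(-507) = (-11 + (-4 - 9))*(-1/507) = (-11 - 13)*(-1/507) = -24*(-1/507) = 8/169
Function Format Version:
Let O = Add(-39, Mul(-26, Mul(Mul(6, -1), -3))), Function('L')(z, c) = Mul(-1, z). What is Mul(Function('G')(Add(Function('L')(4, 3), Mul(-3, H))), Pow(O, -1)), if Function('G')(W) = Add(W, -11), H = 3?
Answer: Rational(8, 169) ≈ 0.047337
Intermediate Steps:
O = -507 (O = Add(-39, Mul(-26, Mul(-6, -3))) = Add(-39, Mul(-26, 18)) = Add(-39, -468) = -507)
Function('G')(W) = Add(-11, W)
Mul(Function('G')(Add(Function('L')(4, 3), Mul(-3, H))), Pow(O, -1)) = Mul(Add(-11, Add(Mul(-1, 4), Mul(-3, 3))), Pow(-507, -1)) = Mul(Add(-11, Add(-4, -9)), Rational(-1, 507)) = Mul(Add(-11, -13), Rational(-1, 507)) = Mul(-24, Rational(-1, 507)) = Rational(8, 169)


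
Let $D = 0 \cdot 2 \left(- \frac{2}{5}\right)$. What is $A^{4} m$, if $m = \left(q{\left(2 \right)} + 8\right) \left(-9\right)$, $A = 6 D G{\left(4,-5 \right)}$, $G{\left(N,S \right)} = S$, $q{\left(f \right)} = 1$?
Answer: $0$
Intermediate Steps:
$D = 0$ ($D = 0 \left(\left(-2\right) \frac{1}{5}\right) = 0 \left(- \frac{2}{5}\right) = 0$)
$A = 0$ ($A = 6 \cdot 0 \left(-5\right) = 0 \left(-5\right) = 0$)
$m = -81$ ($m = \left(1 + 8\right) \left(-9\right) = 9 \left(-9\right) = -81$)
$A^{4} m = 0^{4} \left(-81\right) = 0 \left(-81\right) = 0$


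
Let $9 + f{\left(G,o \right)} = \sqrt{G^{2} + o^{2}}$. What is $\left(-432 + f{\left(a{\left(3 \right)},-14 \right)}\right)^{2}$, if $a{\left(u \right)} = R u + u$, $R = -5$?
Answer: $194821 - 1764 \sqrt{85} \approx 1.7856 \cdot 10^{5}$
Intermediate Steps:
$a{\left(u \right)} = - 4 u$ ($a{\left(u \right)} = - 5 u + u = - 4 u$)
$f{\left(G,o \right)} = -9 + \sqrt{G^{2} + o^{2}}$
$\left(-432 + f{\left(a{\left(3 \right)},-14 \right)}\right)^{2} = \left(-432 - \left(9 - \sqrt{\left(\left(-4\right) 3\right)^{2} + \left(-14\right)^{2}}\right)\right)^{2} = \left(-432 - \left(9 - \sqrt{\left(-12\right)^{2} + 196}\right)\right)^{2} = \left(-432 - \left(9 - \sqrt{144 + 196}\right)\right)^{2} = \left(-432 - \left(9 - \sqrt{340}\right)\right)^{2} = \left(-432 - \left(9 - 2 \sqrt{85}\right)\right)^{2} = \left(-441 + 2 \sqrt{85}\right)^{2}$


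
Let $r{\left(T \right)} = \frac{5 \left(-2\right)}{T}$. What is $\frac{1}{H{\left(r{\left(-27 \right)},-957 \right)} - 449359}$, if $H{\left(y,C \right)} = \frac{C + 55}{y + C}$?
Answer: $- \frac{25829}{11606469257} \approx -2.2254 \cdot 10^{-6}$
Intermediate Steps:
$r{\left(T \right)} = - \frac{10}{T}$
$H{\left(y,C \right)} = \frac{55 + C}{C + y}$
$\frac{1}{H{\left(r{\left(-27 \right)},-957 \right)} - 449359} = \frac{1}{\frac{55 - 957}{-957 - \frac{10}{-27}} - 449359} = \frac{1}{\frac{1}{-957 - - \frac{10}{27}} \left(-902\right) - 449359} = \frac{1}{\frac{1}{-957 + \frac{10}{27}} \left(-902\right) - 449359} = \frac{1}{\frac{1}{- \frac{25829}{27}} \left(-902\right) - 449359} = \frac{1}{\left(- \frac{27}{25829}\right) \left(-902\right) - 449359} = \frac{1}{\frac{24354}{25829} - 449359} = \frac{1}{- \frac{11606469257}{25829}} = - \frac{25829}{11606469257}$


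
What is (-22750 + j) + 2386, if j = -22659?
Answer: -43023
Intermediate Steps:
(-22750 + j) + 2386 = (-22750 - 22659) + 2386 = -45409 + 2386 = -43023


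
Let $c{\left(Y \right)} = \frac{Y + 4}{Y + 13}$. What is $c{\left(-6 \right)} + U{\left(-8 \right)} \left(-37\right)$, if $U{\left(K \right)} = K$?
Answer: $\frac{2070}{7} \approx 295.71$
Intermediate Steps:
$c{\left(Y \right)} = \frac{4 + Y}{13 + Y}$
$c{\left(-6 \right)} + U{\left(-8 \right)} \left(-37\right) = \frac{4 - 6}{13 - 6} - -296 = \frac{1}{7} \left(-2\right) + 296 = - \frac{2}{7} + 296 = \frac{2070}{7}$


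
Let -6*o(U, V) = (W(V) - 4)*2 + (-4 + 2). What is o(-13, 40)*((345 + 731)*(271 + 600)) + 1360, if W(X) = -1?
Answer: 1875752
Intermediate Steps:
o(U, V) = 2 (o(U, V) = -((-1 - 4)*2 + (-4 + 2))/6 = -(-5*2 - 2)/6 = -(-10 - 2)/6 = -⅙*(-12) = 2)
o(-13, 40)*((345 + 731)*(271 + 600)) + 1360 = 2*((345 + 731)*(271 + 600)) + 1360 = 2*(1076*871) + 1360 = 2*937196 + 1360 = 1874392 + 1360 = 1875752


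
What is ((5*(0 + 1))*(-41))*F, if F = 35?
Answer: -7175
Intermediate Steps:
((5*(0 + 1))*(-41))*F = ((5*(0 + 1))*(-41))*35 = ((5*1)*(-41))*35 = (5*(-41))*35 = -205*35 = -7175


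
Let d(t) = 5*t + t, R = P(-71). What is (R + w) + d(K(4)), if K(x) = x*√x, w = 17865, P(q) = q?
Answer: 17842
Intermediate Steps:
R = -71
K(x) = x^(3/2)
d(t) = 6*t
(R + w) + d(K(4)) = (-71 + 17865) + 6*4^(3/2) = 17794 + 6*8 = 17794 + 48 = 17842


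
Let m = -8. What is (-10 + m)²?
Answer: 324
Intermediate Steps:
(-10 + m)² = (-10 - 8)² = (-18)² = 324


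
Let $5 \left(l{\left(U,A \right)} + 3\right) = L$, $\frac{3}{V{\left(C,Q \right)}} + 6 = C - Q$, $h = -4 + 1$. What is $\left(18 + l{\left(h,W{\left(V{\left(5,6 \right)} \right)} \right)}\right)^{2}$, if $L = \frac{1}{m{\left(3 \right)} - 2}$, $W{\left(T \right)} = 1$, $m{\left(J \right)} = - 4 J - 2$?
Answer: $\frac{1437601}{6400} \approx 224.63$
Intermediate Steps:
$m{\left(J \right)} = -2 - 4 J$
$h = -3$
$V{\left(C,Q \right)} = \frac{3}{-6 + C - Q}$ ($V{\left(C,Q \right)} = \frac{3}{-6 + \left(C - Q\right)} = \frac{3}{-6 + C - Q}$)
$L = - \frac{1}{16}$ ($L = \frac{1}{\left(-2 - 12\right) - 2} = \frac{1}{-14 - 2} = \frac{1}{-16} = - \frac{1}{16} \approx -0.0625$)
$l{\left(U,A \right)} = - \frac{241}{80}$ ($l{\left(U,A \right)} = -3 + \frac{1}{5} \left(- \frac{1}{16}\right) = -3 - \frac{1}{80} = - \frac{241}{80}$)
$\left(18 + l{\left(h,W{\left(V{\left(5,6 \right)} \right)} \right)}\right)^{2} = \left(18 - \frac{241}{80}\right)^{2} = \left(\frac{1199}{80}\right)^{2} = \frac{1437601}{6400}$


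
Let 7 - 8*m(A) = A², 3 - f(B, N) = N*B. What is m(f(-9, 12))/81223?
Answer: -6157/324892 ≈ -0.018951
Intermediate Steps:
f(B, N) = 3 - B*N (f(B, N) = 3 - N*B = 3 - B*N)
m(A) = 7/8 - A²/8
m(f(-9, 12))/81223 = (7/8 - (3 - 1*(-9)*12)²/8)/81223 = (7/8 - (3 + 108)²/8)*(1/81223) = (7/8 - ⅛*111²)*(1/81223) = (7/8 - ⅛*12321)*(1/81223) = (7/8 - 12321/8)*(1/81223) = -6157/4*1/81223 = -6157/324892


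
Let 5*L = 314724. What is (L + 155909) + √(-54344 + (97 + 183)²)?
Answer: 1094269/5 + 2*√6014 ≈ 2.1901e+5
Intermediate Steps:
L = 314724/5 (L = (⅕)*314724 = 314724/5 ≈ 62945.)
(L + 155909) + √(-54344 + (97 + 183)²) = (314724/5 + 155909) + √(-54344 + (97 + 183)²) = 1094269/5 + √(-54344 + 280²) = 1094269/5 + √(-54344 + 78400) = 1094269/5 + √24056 = 1094269/5 + 2*√6014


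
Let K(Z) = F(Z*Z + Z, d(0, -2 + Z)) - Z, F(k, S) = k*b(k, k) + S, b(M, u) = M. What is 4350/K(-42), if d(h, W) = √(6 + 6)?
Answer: 1074930675/732763190522 - 725*√3/732763190522 ≈ 0.0014670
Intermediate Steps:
d(h, W) = 2*√3 (d(h, W) = √12 = 2*√3)
F(k, S) = S + k² (F(k, S) = k*k + S = k² + S = S + k²)
K(Z) = (Z + Z²)² - Z + 2*√3 (K(Z) = (2*√3 + (Z*Z + Z)²) - Z = (2*√3 + (Z² + Z)²) - Z = (2*√3 + (Z + Z²)²) - Z = ((Z + Z²)² + 2*√3) - Z = (Z + Z²)² - Z + 2*√3)
4350/K(-42) = 4350/(-1*(-42) + 2*√3 + (-42)²*(1 - 42)²) = 4350/(42 + 2*√3 + 1764*(-41)²) = 4350/(42 + 2*√3 + 1764*1681) = 4350/(42 + 2*√3 + 2965284) = 4350/(2965326 + 2*√3)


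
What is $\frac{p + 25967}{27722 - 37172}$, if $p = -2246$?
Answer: $- \frac{7907}{3150} \approx -2.5102$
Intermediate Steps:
$\frac{p + 25967}{27722 - 37172} = \frac{-2246 + 25967}{27722 - 37172} = \frac{23721}{-9450} = 23721 \left(- \frac{1}{9450}\right) = - \frac{7907}{3150}$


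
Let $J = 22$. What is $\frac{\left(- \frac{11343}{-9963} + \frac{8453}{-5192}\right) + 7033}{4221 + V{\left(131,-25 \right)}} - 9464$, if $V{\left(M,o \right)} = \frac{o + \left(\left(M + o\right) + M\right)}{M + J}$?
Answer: $- \frac{2342279220345817}{247537140840} \approx -9462.3$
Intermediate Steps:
$V{\left(M,o \right)} = \frac{2 M + 2 o}{22 + M}$ ($V{\left(M,o \right)} = \frac{o + \left(\left(M + o\right) + M\right)}{M + 22} = \frac{o + \left(o + 2 M\right)}{22 + M} = \frac{2 M + 2 o}{22 + M}$)
$\frac{\left(- \frac{11343}{-9963} + \frac{8453}{-5192}\right) + 7033}{4221 + V{\left(131,-25 \right)}} - 9464 = \frac{\left(- \frac{11343}{-9963} + \frac{8453}{-5192}\right) + 7033}{4221 + \frac{2 \left(131 - 25\right)}{22 + 131}} - 9464 = \frac{\left(\left(-11343\right) \left(- \frac{1}{9963}\right) + 8453 \left(- \frac{1}{5192}\right)\right) + 7033}{4221 + 2 \cdot \frac{1}{153} \cdot 106} - 9464 = \frac{\left(\frac{3781}{3321} - \frac{8453}{5192}\right) + 7033}{4221 + 2 \cdot \frac{1}{153} \cdot 106} - 9464 = \frac{- \frac{8441461}{17242632} + 7033}{4221 + \frac{212}{153}} - 9464 = \frac{121258989395}{17242632 \cdot \frac{646025}{153}} - 9464 = \frac{121258989395}{17242632} \cdot \frac{153}{646025} - 9464 = \frac{412280563943}{247537140840} - 9464 = - \frac{2342279220345817}{247537140840}$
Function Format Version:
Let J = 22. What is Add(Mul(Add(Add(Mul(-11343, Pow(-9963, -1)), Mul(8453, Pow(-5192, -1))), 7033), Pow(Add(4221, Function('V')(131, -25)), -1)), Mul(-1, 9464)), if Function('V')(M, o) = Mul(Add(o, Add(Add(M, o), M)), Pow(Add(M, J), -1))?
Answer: Rational(-2342279220345817, 247537140840) ≈ -9462.3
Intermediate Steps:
Function('V')(M, o) = Mul(Pow(Add(22, M), -1), Add(Mul(2, M), Mul(2, o))) (Function('V')(M, o) = Mul(Add(o, Add(Add(M, o), M)), Pow(Add(M, 22), -1)) = Mul(Add(o, Add(o, Mul(2, M))), Pow(Add(22, M), -1)) = Mul(Add(Mul(2, M), Mul(2, o)), Pow(Add(22, M), -1)) = Mul(Pow(Add(22, M), -1), Add(Mul(2, M), Mul(2, o))))
Add(Mul(Add(Add(Mul(-11343, Pow(-9963, -1)), Mul(8453, Pow(-5192, -1))), 7033), Pow(Add(4221, Function('V')(131, -25)), -1)), Mul(-1, 9464)) = Add(Mul(Add(Add(Mul(-11343, Pow(-9963, -1)), Mul(8453, Pow(-5192, -1))), 7033), Pow(Add(4221, Mul(2, Pow(Add(22, 131), -1), Add(131, -25))), -1)), Mul(-1, 9464)) = Add(Mul(Add(Add(Mul(-11343, Rational(-1, 9963)), Mul(8453, Rational(-1, 5192))), 7033), Pow(Add(4221, Mul(2, Pow(153, -1), 106)), -1)), -9464) = Add(Mul(Add(Add(Rational(3781, 3321), Rational(-8453, 5192)), 7033), Pow(Add(4221, Mul(2, Rational(1, 153), 106)), -1)), -9464) = Add(Mul(Add(Rational(-8441461, 17242632), 7033), Pow(Add(4221, Rational(212, 153)), -1)), -9464) = Add(Mul(Rational(121258989395, 17242632), Pow(Rational(646025, 153), -1)), -9464) = Add(Mul(Rational(121258989395, 17242632), Rational(153, 646025)), -9464) = Add(Rational(412280563943, 247537140840), -9464) = Rational(-2342279220345817, 247537140840)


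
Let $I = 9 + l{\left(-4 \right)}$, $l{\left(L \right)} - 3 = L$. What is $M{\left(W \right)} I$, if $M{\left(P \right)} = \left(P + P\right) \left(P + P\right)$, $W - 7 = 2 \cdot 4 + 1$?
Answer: $8192$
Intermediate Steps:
$W = 16$ ($W = 7 + \left(2 \cdot 4 + 1\right) = 7 + \left(8 + 1\right) = 7 + 9 = 16$)
$l{\left(L \right)} = 3 + L$
$I = 8$ ($I = 9 + \left(3 - 4\right) = 9 - 1 = 8$)
$M{\left(P \right)} = 4 P^{2}$ ($M{\left(P \right)} = 2 P 2 P = 4 P^{2}$)
$M{\left(W \right)} I = 4 \cdot 16^{2} \cdot 8 = 4 \cdot 256 \cdot 8 = 1024 \cdot 8 = 8192$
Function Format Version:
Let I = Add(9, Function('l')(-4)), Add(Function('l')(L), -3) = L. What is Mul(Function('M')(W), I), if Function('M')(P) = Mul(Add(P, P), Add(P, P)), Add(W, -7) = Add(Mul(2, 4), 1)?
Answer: 8192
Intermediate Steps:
W = 16 (W = Add(7, Add(Mul(2, 4), 1)) = Add(7, Add(8, 1)) = Add(7, 9) = 16)
Function('l')(L) = Add(3, L)
I = 8 (I = Add(9, Add(3, -4)) = Add(9, -1) = 8)
Function('M')(P) = Mul(4, Pow(P, 2)) (Function('M')(P) = Mul(Mul(2, P), Mul(2, P)) = Mul(4, Pow(P, 2)))
Mul(Function('M')(W), I) = Mul(Mul(4, Pow(16, 2)), 8) = Mul(Mul(4, 256), 8) = Mul(1024, 8) = 8192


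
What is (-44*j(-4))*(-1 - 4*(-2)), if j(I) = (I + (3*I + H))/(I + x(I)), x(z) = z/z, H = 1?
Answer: -1540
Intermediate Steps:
x(z) = 1
j(I) = (1 + 4*I)/(1 + I) (j(I) = (I + (3*I + 1))/(I + 1) = (I + (1 + 3*I))/(1 + I) = (1 + 4*I)/(1 + I))
(-44*j(-4))*(-1 - 4*(-2)) = (-44*(1 + 4*(-4))/(1 - 4))*(-1 - 4*(-2)) = (-44*(1 - 16)/(-3))*(-1 + 8) = -(-44)*(-15)/3*7 = -44*5*7 = -220*7 = -1540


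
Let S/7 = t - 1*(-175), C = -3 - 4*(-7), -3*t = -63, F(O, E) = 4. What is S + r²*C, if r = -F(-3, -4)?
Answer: 1772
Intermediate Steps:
t = 21 (t = -⅓*(-63) = 21)
C = 25 (C = -3 + 28 = 25)
S = 1372 (S = 7*(21 - 1*(-175)) = 7*(21 + 175) = 7*196 = 1372)
r = -4 (r = -1*4 = -4)
S + r²*C = 1372 + (-4)²*25 = 1372 + 16*25 = 1372 + 400 = 1772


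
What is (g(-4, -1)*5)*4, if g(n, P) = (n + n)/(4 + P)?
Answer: -160/3 ≈ -53.333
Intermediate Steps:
g(n, P) = 2*n/(4 + P) (g(n, P) = (2*n)/(4 + P) = 2*n/(4 + P))
(g(-4, -1)*5)*4 = ((2*(-4)/(4 - 1))*5)*4 = ((2*(-4)/3)*5)*4 = ((2*(-4)*(⅓))*5)*4 = -8/3*5*4 = -40/3*4 = -160/3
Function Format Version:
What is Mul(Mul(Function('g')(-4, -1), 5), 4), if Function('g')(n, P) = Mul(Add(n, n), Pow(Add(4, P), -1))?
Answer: Rational(-160, 3) ≈ -53.333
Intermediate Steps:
Function('g')(n, P) = Mul(2, n, Pow(Add(4, P), -1)) (Function('g')(n, P) = Mul(Mul(2, n), Pow(Add(4, P), -1)) = Mul(2, n, Pow(Add(4, P), -1)))
Mul(Mul(Function('g')(-4, -1), 5), 4) = Mul(Mul(Mul(2, -4, Pow(Add(4, -1), -1)), 5), 4) = Mul(Mul(Mul(2, -4, Pow(3, -1)), 5), 4) = Mul(Mul(Mul(2, -4, Rational(1, 3)), 5), 4) = Mul(Mul(Rational(-8, 3), 5), 4) = Mul(Rational(-40, 3), 4) = Rational(-160, 3)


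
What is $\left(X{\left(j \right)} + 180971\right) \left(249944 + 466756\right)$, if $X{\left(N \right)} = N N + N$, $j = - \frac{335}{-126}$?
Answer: $\frac{171604858101475}{1323} \approx 1.2971 \cdot 10^{11}$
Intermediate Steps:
$j = \frac{335}{126}$ ($j = \left(-335\right) \left(- \frac{1}{126}\right) = \frac{335}{126} \approx 2.6587$)
$X{\left(N \right)} = N + N^{2}$ ($X{\left(N \right)} = N^{2} + N = N + N^{2}$)
$\left(X{\left(j \right)} + 180971\right) \left(249944 + 466756\right) = \left(\frac{335 \left(1 + \frac{335}{126}\right)}{126} + 180971\right) \left(249944 + 466756\right) = \left(\frac{335}{126} \cdot \frac{461}{126} + 180971\right) 716700 = \left(\frac{154435}{15876} + 180971\right) 716700 = \frac{2873250031}{15876} \cdot 716700 = \frac{171604858101475}{1323}$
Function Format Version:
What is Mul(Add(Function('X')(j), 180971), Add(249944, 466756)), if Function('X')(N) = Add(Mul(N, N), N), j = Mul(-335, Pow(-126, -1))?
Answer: Rational(171604858101475, 1323) ≈ 1.2971e+11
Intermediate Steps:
j = Rational(335, 126) (j = Mul(-335, Rational(-1, 126)) = Rational(335, 126) ≈ 2.6587)
Function('X')(N) = Add(N, Pow(N, 2)) (Function('X')(N) = Add(Pow(N, 2), N) = Add(N, Pow(N, 2)))
Mul(Add(Function('X')(j), 180971), Add(249944, 466756)) = Mul(Add(Mul(Rational(335, 126), Add(1, Rational(335, 126))), 180971), Add(249944, 466756)) = Mul(Add(Mul(Rational(335, 126), Rational(461, 126)), 180971), 716700) = Mul(Add(Rational(154435, 15876), 180971), 716700) = Mul(Rational(2873250031, 15876), 716700) = Rational(171604858101475, 1323)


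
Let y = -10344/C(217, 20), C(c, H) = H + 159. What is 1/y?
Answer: -179/10344 ≈ -0.017305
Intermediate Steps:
C(c, H) = 159 + H
y = -10344/179 (y = -10344/(159 + 20) = -10344/179 ≈ -57.788)
1/y = 1/(-10344/179) = -179/10344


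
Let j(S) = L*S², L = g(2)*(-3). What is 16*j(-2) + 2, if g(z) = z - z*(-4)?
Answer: -1918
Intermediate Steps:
g(z) = 5*z (g(z) = z - (-4)*z = z + 4*z = 5*z)
L = -30 (L = (5*2)*(-3) = 10*(-3) = -30)
j(S) = -30*S²
16*j(-2) + 2 = 16*(-30*(-2)²) + 2 = 16*(-30*4) + 2 = 16*(-120) + 2 = -1920 + 2 = -1918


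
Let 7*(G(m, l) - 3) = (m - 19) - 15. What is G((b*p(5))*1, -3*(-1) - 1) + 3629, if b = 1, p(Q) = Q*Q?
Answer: 25415/7 ≈ 3630.7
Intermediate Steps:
p(Q) = Q**2
G(m, l) = -13/7 + m/7 (G(m, l) = 3 + ((m - 19) - 15)/7 = 3 + ((-19 + m) - 15)/7 = 3 + (-34 + m)/7 = 3 + (-34/7 + m/7) = -13/7 + m/7)
G((b*p(5))*1, -3*(-1) - 1) + 3629 = (-13/7 + ((1*5**2)*1)/7) + 3629 = (-13/7 + ((1*25)*1)/7) + 3629 = (-13/7 + (25*1)/7) + 3629 = (-13/7 + (1/7)*25) + 3629 = (-13/7 + 25/7) + 3629 = 12/7 + 3629 = 25415/7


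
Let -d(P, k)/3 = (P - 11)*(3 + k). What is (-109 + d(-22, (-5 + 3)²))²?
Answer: 341056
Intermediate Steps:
d(P, k) = -3*(-11 + P)*(3 + k) (d(P, k) = -3*(P - 11)*(3 + k) = -3*(-11 + P)*(3 + k))
(-109 + d(-22, (-5 + 3)²))² = (-109 + (99 - 9*(-22) + 33*(-5 + 3)² - 3*(-22)*(-5 + 3)²))² = (-109 + (99 + 198 + 33*(-2)² - 3*(-22)*(-2)²))² = (-109 + (99 + 198 + 33*4 - 3*(-22)*4))² = (-109 + (99 + 198 + 132 + 264))² = (-109 + 693)² = 584² = 341056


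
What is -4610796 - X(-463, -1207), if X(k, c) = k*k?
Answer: -4825165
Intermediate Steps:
X(k, c) = k²
-4610796 - X(-463, -1207) = -4610796 - 1*(-463)² = -4610796 - 1*214369 = -4610796 - 214369 = -4825165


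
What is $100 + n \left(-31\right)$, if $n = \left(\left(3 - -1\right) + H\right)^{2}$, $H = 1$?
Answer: $-675$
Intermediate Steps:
$n = 25$ ($n = \left(\left(3 - -1\right) + 1\right)^{2} = \left(\left(3 + 1\right) + 1\right)^{2} = \left(4 + 1\right)^{2} = 5^{2} = 25$)
$100 + n \left(-31\right) = 100 + 25 \left(-31\right) = 100 - 775 = -675$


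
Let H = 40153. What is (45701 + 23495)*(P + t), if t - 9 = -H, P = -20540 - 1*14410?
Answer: -5196204424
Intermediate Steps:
P = -34950 (P = -20540 - 14410 = -34950)
t = -40144 (t = 9 - 1*40153 = 9 - 40153 = -40144)
(45701 + 23495)*(P + t) = (45701 + 23495)*(-34950 - 40144) = 69196*(-75094) = -5196204424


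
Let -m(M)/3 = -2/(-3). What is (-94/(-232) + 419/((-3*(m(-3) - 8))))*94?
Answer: 1175329/870 ≈ 1351.0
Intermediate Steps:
m(M) = -2 (m(M) = -(-6)/(-3) = -(-6)*(-1)/3 = -3*2/3 = -2)
(-94/(-232) + 419/((-3*(m(-3) - 8))))*94 = (-94/(-232) + 419/((-3*(-2 - 8))))*94 = (-94*(-1/232) + 419/((-3*(-10))))*94 = (47/116 + 419/30)*94 = (25007/1740)*94 = 1175329/870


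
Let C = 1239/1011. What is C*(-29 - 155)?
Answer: -75992/337 ≈ -225.50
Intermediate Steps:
C = 413/337 (C = 1239*(1/1011) = 413/337 ≈ 1.2255)
C*(-29 - 155) = 413*(-29 - 155)/337 = (413/337)*(-184) = -75992/337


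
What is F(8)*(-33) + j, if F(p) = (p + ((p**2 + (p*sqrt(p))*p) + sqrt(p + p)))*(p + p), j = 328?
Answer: -39800 - 67584*sqrt(2) ≈ -1.3538e+5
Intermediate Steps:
F(p) = 2*p*(p + p**2 + p**(5/2) + sqrt(2)*sqrt(p)) (F(p) = (p + ((p**2 + p**(3/2)*p) + sqrt(2*p)))*(2*p) = (p + ((p**2 + p**(5/2)) + sqrt(2)*sqrt(p)))*(2*p) = (p + (p**2 + p**(5/2) + sqrt(2)*sqrt(p)))*(2*p) = (p + p**2 + p**(5/2) + sqrt(2)*sqrt(p))*(2*p) = 2*p*(p + p**2 + p**(5/2) + sqrt(2)*sqrt(p)))
F(8)*(-33) + j = (2*8**2 + 2*8**3 + 2*8**(7/2) + 2*sqrt(2)*8**(3/2))*(-33) + 328 = (2*64 + 2*512 + 2*(1024*sqrt(2)) + 2*sqrt(2)*(16*sqrt(2)))*(-33) + 328 = (128 + 1024 + 2048*sqrt(2) + 64)*(-33) + 328 = (1216 + 2048*sqrt(2))*(-33) + 328 = (-40128 - 67584*sqrt(2)) + 328 = -39800 - 67584*sqrt(2)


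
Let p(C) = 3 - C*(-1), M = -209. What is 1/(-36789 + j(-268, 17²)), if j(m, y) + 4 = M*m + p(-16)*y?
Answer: 1/15462 ≈ 6.4675e-5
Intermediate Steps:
p(C) = 3 + C (p(C) = 3 - (-1)*C = 3 + C)
j(m, y) = -4 - 209*m - 13*y (j(m, y) = -4 + (-209*m + (3 - 16)*y) = -4 + (-209*m - 13*y) = -4 - 209*m - 13*y)
1/(-36789 + j(-268, 17²)) = 1/(-36789 + (-4 - 209*(-268) - 13*17²)) = 1/(-36789 + (-4 + 56012 - 13*289)) = 1/(-36789 + (-4 + 56012 - 3757)) = 1/(-36789 + 52251) = 1/15462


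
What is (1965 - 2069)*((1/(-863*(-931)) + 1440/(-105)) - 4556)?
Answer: 381841267704/803453 ≈ 4.7525e+5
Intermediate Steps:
(1965 - 2069)*((1/(-863*(-931)) + 1440/(-105)) - 4556) = -104*((-1/863*(-1/931) + 1440*(-1/105)) - 4556) = -104*((1/803453 - 96/7) - 4556) = -104*(-11018783/803453 - 4556) = -104*(-3671550651/803453) = 381841267704/803453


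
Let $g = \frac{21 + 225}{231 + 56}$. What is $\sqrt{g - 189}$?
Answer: $\frac{i \sqrt{9219}}{7} \approx 13.717 i$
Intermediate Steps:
$g = \frac{6}{7}$ ($g = \frac{246}{287} = 246 \cdot \frac{1}{287} = \frac{6}{7} \approx 0.85714$)
$\sqrt{g - 189} = \sqrt{\frac{6}{7} - 189} = \sqrt{- \frac{1317}{7}} = \frac{i \sqrt{9219}}{7}$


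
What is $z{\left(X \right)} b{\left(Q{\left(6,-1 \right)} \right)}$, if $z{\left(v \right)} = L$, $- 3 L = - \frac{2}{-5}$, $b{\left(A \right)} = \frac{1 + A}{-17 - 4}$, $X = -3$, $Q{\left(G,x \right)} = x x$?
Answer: $\frac{4}{315} \approx 0.012698$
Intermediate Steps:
$Q{\left(G,x \right)} = x^{2}$
$b{\left(A \right)} = - \frac{1}{21} - \frac{A}{21}$ ($b{\left(A \right)} = \frac{1 + A}{-21} = \left(1 + A\right) \left(- \frac{1}{21}\right) = - \frac{1}{21} - \frac{A}{21}$)
$L = - \frac{2}{15}$ ($L = - \frac{\left(-2\right) \frac{1}{-5}}{3} = - \frac{\left(-2\right) \left(- \frac{1}{5}\right)}{3} = \left(- \frac{1}{3}\right) \frac{2}{5} = - \frac{2}{15} \approx -0.13333$)
$z{\left(v \right)} = - \frac{2}{15}$
$z{\left(X \right)} b{\left(Q{\left(6,-1 \right)} \right)} = - \frac{2 \left(- \frac{1}{21} - \frac{\left(-1\right)^{2}}{21}\right)}{15} = - \frac{2 \left(- \frac{1}{21} - \frac{1}{21}\right)}{15} = \left(- \frac{2}{15}\right) \left(- \frac{2}{21}\right) = \frac{4}{315}$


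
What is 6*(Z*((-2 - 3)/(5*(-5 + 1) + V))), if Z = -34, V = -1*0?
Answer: -51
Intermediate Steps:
V = 0
6*(Z*((-2 - 3)/(5*(-5 + 1) + V))) = 6*(-34*(-2 - 3)/(5*(-5 + 1) + 0)) = 6*(-(-170)/(5*(-4) + 0)) = 6*(-(-170)/(-20 + 0)) = 6*(-(-170)/(-20)) = 6*(-(-170)*(-1)/20) = 6*(-34*¼) = 6*(-17/2) = -51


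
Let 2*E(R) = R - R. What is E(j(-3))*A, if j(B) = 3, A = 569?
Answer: 0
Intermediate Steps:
E(R) = 0 (E(R) = (R - R)/2 = (½)*0 = 0)
E(j(-3))*A = 0*569 = 0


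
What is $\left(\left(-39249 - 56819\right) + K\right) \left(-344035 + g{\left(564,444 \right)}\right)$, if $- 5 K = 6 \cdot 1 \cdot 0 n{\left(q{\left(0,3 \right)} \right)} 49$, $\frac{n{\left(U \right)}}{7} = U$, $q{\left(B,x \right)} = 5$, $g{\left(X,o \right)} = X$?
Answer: $32996572028$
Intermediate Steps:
$n{\left(U \right)} = 7 U$
$K = 0$ ($K = - \frac{6 \cdot 1 \cdot 0 \cdot 7 \cdot 5 \cdot 49}{5} = - \frac{6 \cdot 0 \cdot 35 \cdot 49}{5} = - \frac{0 \cdot 35 \cdot 49}{5} = - \frac{0 \cdot 49}{5} = \left(- \frac{1}{5}\right) 0 = 0$)
$\left(\left(-39249 - 56819\right) + K\right) \left(-344035 + g{\left(564,444 \right)}\right) = \left(\left(-39249 - 56819\right) + 0\right) \left(-344035 + 564\right) = \left(-96068 + 0\right) \left(-343471\right) = \left(-96068\right) \left(-343471\right) = 32996572028$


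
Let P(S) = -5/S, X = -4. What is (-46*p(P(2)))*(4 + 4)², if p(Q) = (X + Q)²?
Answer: -124384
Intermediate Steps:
p(Q) = (-4 + Q)²
(-46*p(P(2)))*(4 + 4)² = (-46*(-4 - 5/2)²)*(4 + 4)² = -46*(-4 - 5*½)²*8² = -46*(-4 - 5/2)²*64 = -46*(-13/2)²*64 = -46*169/4*64 = -3887/2*64 = -124384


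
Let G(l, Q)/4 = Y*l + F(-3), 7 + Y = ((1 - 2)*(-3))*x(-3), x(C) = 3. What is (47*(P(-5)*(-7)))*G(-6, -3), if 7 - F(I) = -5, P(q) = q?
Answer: 0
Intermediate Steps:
F(I) = 12 (F(I) = 7 - 1*(-5) = 7 + 5 = 12)
Y = 2 (Y = -7 + ((1 - 2)*(-3))*3 = -7 - 1*(-3)*3 = -7 + 3*3 = -7 + 9 = 2)
G(l, Q) = 48 + 8*l (G(l, Q) = 4*(2*l + 12) = 4*(12 + 2*l) = 48 + 8*l)
(47*(P(-5)*(-7)))*G(-6, -3) = (47*(-5*(-7)))*(48 + 8*(-6)) = (47*35)*(48 - 48) = 1645*0 = 0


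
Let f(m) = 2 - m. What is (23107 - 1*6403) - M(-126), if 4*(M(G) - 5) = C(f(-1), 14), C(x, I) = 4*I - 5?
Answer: 66745/4 ≈ 16686.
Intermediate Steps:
C(x, I) = -5 + 4*I
M(G) = 71/4 (M(G) = 5 + (-5 + 4*14)/4 = 5 + (-5 + 56)/4 = 5 + (¼)*51 = 5 + 51/4 = 71/4)
(23107 - 1*6403) - M(-126) = (23107 - 1*6403) - 1*71/4 = (23107 - 6403) - 71/4 = 16704 - 71/4 = 66745/4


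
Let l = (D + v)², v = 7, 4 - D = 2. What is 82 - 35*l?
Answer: -2753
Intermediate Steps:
D = 2 (D = 4 - 1*2 = 4 - 2 = 2)
l = 81 (l = (2 + 7)² = 9² = 81)
82 - 35*l = 82 - 35*81 = 82 - 2835 = -2753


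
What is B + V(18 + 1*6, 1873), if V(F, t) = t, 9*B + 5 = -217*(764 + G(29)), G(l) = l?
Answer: -51743/3 ≈ -17248.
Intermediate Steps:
B = -57362/3 (B = -5/9 + (-217*(764 + 29))/9 = -5/9 + (-217*793)/9 = -5/9 + (⅑)*(-172081) = -5/9 - 172081/9 = -57362/3 ≈ -19121.)
B + V(18 + 1*6, 1873) = -57362/3 + 1873 = -51743/3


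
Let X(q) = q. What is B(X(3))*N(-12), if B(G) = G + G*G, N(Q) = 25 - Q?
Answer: 444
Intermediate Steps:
B(G) = G + G²
B(X(3))*N(-12) = (3*(1 + 3))*(25 - 1*(-12)) = (3*4)*(25 + 12) = 12*37 = 444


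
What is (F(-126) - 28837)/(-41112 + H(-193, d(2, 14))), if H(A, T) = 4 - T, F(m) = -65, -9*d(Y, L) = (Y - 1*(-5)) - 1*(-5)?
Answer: 43353/61660 ≈ 0.70310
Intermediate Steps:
d(Y, L) = -10/9 - Y/9 (d(Y, L) = -((Y - 1*(-5)) - 1*(-5))/9 = -((Y + 5) + 5)/9 = -((5 + Y) + 5)/9 = -(10 + Y)/9 = -10/9 - Y/9)
(F(-126) - 28837)/(-41112 + H(-193, d(2, 14))) = (-65 - 28837)/(-41112 + (4 - (-10/9 - ⅑*2))) = -28902/(-41112 + (4 - (-10/9 - 2/9))) = -28902/(-41112 + (4 - 1*(-4/3))) = -28902/(-41112 + (4 + 4/3)) = -28902/(-41112 + 16/3) = -28902/(-123320/3) = -28902*(-3/123320) = 43353/61660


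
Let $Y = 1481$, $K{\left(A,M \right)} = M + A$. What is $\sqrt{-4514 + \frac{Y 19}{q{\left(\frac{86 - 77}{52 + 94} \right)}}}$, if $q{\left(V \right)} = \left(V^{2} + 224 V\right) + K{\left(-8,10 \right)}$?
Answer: $\frac{i \sqrt{310633884078838}}{337049} \approx 52.292 i$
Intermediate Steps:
$K{\left(A,M \right)} = A + M$
$q{\left(V \right)} = 2 + V^{2} + 224 V$ ($q{\left(V \right)} = \left(V^{2} + 224 V\right) + \left(-8 + 10\right) = \left(V^{2} + 224 V\right) + 2 = 2 + V^{2} + 224 V$)
$\sqrt{-4514 + \frac{Y 19}{q{\left(\frac{86 - 77}{52 + 94} \right)}}} = \sqrt{-4514 + \frac{1481 \cdot 19}{2 + \left(\frac{86 - 77}{52 + 94}\right)^{2} + 224 \frac{86 - 77}{52 + 94}}} = \sqrt{-4514 + \frac{28139}{2 + \left(\frac{9}{146}\right)^{2} + 224 \cdot \frac{9}{146}}} = \sqrt{-4514 + \frac{28139}{2 + \frac{81}{21316} + \frac{1008}{73}}} = \sqrt{-4514 + \frac{28139}{\frac{337049}{21316}}} = \sqrt{-4514 + 28139 \cdot \frac{21316}{337049}} = \sqrt{-4514 + \frac{599810924}{337049}} = \sqrt{- \frac{921628262}{337049}} = \frac{i \sqrt{310633884078838}}{337049}$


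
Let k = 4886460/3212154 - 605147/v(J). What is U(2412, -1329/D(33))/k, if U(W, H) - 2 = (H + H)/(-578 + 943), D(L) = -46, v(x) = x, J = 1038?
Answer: -3356258723466/904212955981745 ≈ -0.0037118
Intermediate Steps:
U(W, H) = 2 + 2*H/365 (U(W, H) = 2 + (H + H)/(-578 + 943) = 2 + (2*H)/365 = 2 + (2*H)*(1/365) = 2 + 2*H/365)
k = -107708511731/185234214 (k = 4886460/3212154 - 605147/1038 = 4886460*(1/3212154) - 605147*1/1038 = 271470/178453 - 605147/1038 = -107708511731/185234214 ≈ -581.47)
U(2412, -1329/D(33))/k = (2 + 2*(-1329/(-46))/365)/(-107708511731/185234214) = (2 + 2*(-1329*(-1/46))/365)*(-185234214/107708511731) = (2 + (2/365)*(1329/46))*(-185234214/107708511731) = (2 + 1329/8395)*(-185234214/107708511731) = (18119/8395)*(-185234214/107708511731) = -3356258723466/904212955981745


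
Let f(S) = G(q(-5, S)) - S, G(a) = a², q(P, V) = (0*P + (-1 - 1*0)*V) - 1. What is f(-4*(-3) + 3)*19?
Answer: 4579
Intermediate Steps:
q(P, V) = -1 - V (q(P, V) = (0 + (-1 + 0)*V) - 1 = (0 - V) - 1 = -V - 1 = -1 - V)
f(S) = (-1 - S)² - S
f(-4*(-3) + 3)*19 = ((1 + (-4*(-3) + 3))² - (-4*(-3) + 3))*19 = ((1 + (12 + 3))² - (12 + 3))*19 = ((1 + 15)² - 1*15)*19 = (16² - 15)*19 = (256 - 15)*19 = 241*19 = 4579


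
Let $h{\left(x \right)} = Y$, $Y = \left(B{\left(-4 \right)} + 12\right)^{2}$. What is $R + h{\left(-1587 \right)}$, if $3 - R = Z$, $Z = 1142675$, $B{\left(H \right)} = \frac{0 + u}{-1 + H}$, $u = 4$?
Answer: $- \frac{28563664}{25} \approx -1.1425 \cdot 10^{6}$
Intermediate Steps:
$B{\left(H \right)} = \frac{4}{-1 + H}$ ($B{\left(H \right)} = \frac{0 + 4}{-1 + H} = \frac{4}{-1 + H}$)
$Y = \frac{3136}{25}$ ($Y = \left(\frac{4}{-1 - 4} + 12\right)^{2} = \left(\frac{4}{-5} + 12\right)^{2} = \left(4 \left(- \frac{1}{5}\right) + 12\right)^{2} = \left(- \frac{4}{5} + 12\right)^{2} = \left(\frac{56}{5}\right)^{2} = \frac{3136}{25} \approx 125.44$)
$h{\left(x \right)} = \frac{3136}{25}$
$R = -1142672$ ($R = 3 - 1142675 = -1142672$)
$R + h{\left(-1587 \right)} = -1142672 + \frac{3136}{25} = - \frac{28563664}{25}$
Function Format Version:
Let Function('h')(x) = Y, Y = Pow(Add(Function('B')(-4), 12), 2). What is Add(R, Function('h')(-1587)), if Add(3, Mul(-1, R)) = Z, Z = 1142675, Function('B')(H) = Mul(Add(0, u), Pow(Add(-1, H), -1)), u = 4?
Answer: Rational(-28563664, 25) ≈ -1.1425e+6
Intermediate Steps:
Function('B')(H) = Mul(4, Pow(Add(-1, H), -1)) (Function('B')(H) = Mul(Add(0, 4), Pow(Add(-1, H), -1)) = Mul(4, Pow(Add(-1, H), -1)))
Y = Rational(3136, 25) (Y = Pow(Add(Mul(4, Pow(Add(-1, -4), -1)), 12), 2) = Pow(Add(Mul(4, Pow(-5, -1)), 12), 2) = Pow(Add(Mul(4, Rational(-1, 5)), 12), 2) = Pow(Add(Rational(-4, 5), 12), 2) = Pow(Rational(56, 5), 2) = Rational(3136, 25) ≈ 125.44)
Function('h')(x) = Rational(3136, 25)
R = -1142672 (R = Add(3, Mul(-1, 1142675)) = Add(3, -1142675) = -1142672)
Add(R, Function('h')(-1587)) = Add(-1142672, Rational(3136, 25)) = Rational(-28563664, 25)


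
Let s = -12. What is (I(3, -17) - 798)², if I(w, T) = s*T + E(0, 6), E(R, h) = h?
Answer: 345744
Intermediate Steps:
I(w, T) = 6 - 12*T (I(w, T) = -12*T + 6 = 6 - 12*T)
(I(3, -17) - 798)² = ((6 - 12*(-17)) - 798)² = ((6 + 204) - 798)² = (210 - 798)² = (-588)² = 345744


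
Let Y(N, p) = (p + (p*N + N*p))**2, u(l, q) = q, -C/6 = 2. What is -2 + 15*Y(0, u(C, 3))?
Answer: 133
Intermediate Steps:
C = -12 (C = -6*2 = -12)
Y(N, p) = (p + 2*N*p)**2 (Y(N, p) = (p + (N*p + N*p))**2 = (p + 2*N*p)**2)
-2 + 15*Y(0, u(C, 3)) = -2 + 15*(3**2*(1 + 2*0)**2) = -2 + 15*(9*(1 + 0)**2) = -2 + 15*(9*1**2) = -2 + 15*(9*1) = -2 + 15*9 = -2 + 135 = 133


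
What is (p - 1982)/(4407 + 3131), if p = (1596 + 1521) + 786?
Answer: 1921/7538 ≈ 0.25484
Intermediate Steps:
p = 3903 (p = 3117 + 786 = 3903)
(p - 1982)/(4407 + 3131) = (3903 - 1982)/(4407 + 3131) = 1921/7538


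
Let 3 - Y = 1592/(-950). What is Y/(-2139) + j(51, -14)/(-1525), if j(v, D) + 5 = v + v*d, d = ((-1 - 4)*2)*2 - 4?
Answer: 47739617/61977525 ≈ 0.77027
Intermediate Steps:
Y = 2221/475 (Y = 3 - 1592/(-950) = 3 - 1592*(-1)/950 = 3 - 1*(-796/475) = 3 + 796/475 = 2221/475 ≈ 4.6758)
d = -24 (d = -5*2*2 - 4 = -10*2 - 4 = -20 - 4 = -24)
j(v, D) = -5 - 23*v (j(v, D) = -5 + (v + v*(-24)) = -5 + (v - 24*v) = -5 - 23*v)
Y/(-2139) + j(51, -14)/(-1525) = (2221/475)/(-2139) + (-5 - 23*51)/(-1525) = (2221/475)*(-1/2139) + (-5 - 1173)*(-1/1525) = -2221/1016025 - 1178*(-1/1525) = -2221/1016025 + 1178/1525 = 47739617/61977525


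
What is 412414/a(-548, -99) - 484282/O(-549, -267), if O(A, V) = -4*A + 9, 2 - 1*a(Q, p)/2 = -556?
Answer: 20495231/136710 ≈ 149.92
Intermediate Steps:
a(Q, p) = 1116 (a(Q, p) = 4 - 2*(-556) = 4 + 1112 = 1116)
O(A, V) = 9 - 4*A
412414/a(-548, -99) - 484282/O(-549, -267) = 412414/1116 - 484282/(9 - 4*(-549)) = 412414*(1/1116) - 484282/(9 + 2196) = 206207/558 - 484282/2205 = 20495231/136710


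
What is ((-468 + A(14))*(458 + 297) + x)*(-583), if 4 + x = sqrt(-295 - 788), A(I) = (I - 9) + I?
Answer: 197636417 - 11077*I*sqrt(3) ≈ 1.9764e+8 - 19186.0*I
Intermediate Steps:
A(I) = -9 + 2*I (A(I) = (-9 + I) + I = -9 + 2*I)
x = -4 + 19*I*sqrt(3) (x = -4 + sqrt(-295 - 788) = -4 + sqrt(-1083) = -4 + 19*I*sqrt(3) ≈ -4.0 + 32.909*I)
((-468 + A(14))*(458 + 297) + x)*(-583) = ((-468 + (-9 + 2*14))*(458 + 297) + (-4 + 19*I*sqrt(3)))*(-583) = ((-468 + (-9 + 28))*755 + (-4 + 19*I*sqrt(3)))*(-583) = ((-468 + 19)*755 + (-4 + 19*I*sqrt(3)))*(-583) = (-449*755 + (-4 + 19*I*sqrt(3)))*(-583) = (-338995 + (-4 + 19*I*sqrt(3)))*(-583) = (-338999 + 19*I*sqrt(3))*(-583) = 197636417 - 11077*I*sqrt(3)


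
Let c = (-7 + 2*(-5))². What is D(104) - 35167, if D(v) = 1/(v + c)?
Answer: -13820630/393 ≈ -35167.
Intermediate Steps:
c = 289 (c = (-7 - 10)² = (-17)² = 289)
D(v) = 1/(289 + v) (D(v) = 1/(v + 289) = 1/(289 + v))
D(104) - 35167 = 1/(289 + 104) - 35167 = 1/393 - 35167 = -13820630/393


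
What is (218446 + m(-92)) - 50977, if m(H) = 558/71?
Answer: 11890857/71 ≈ 1.6748e+5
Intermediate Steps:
m(H) = 558/71 (m(H) = 558*(1/71) = 558/71)
(218446 + m(-92)) - 50977 = (218446 + 558/71) - 50977 = 15510224/71 - 50977 = 11890857/71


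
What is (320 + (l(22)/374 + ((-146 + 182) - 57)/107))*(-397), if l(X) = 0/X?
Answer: -13584943/107 ≈ -1.2696e+5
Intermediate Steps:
l(X) = 0
(320 + (l(22)/374 + ((-146 + 182) - 57)/107))*(-397) = (320 + (0/374 + ((-146 + 182) - 57)/107))*(-397) = (320 + (0*(1/374) + (36 - 57)*(1/107)))*(-397) = (320 + (0 - 21*1/107))*(-397) = (320 + (0 - 21/107))*(-397) = (320 - 21/107)*(-397) = (34219/107)*(-397) = -13584943/107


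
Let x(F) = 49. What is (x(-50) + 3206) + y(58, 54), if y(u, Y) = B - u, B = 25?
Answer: 3222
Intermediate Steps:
y(u, Y) = 25 - u
(x(-50) + 3206) + y(58, 54) = (49 + 3206) + (25 - 1*58) = 3255 + (25 - 58) = 3255 - 33 = 3222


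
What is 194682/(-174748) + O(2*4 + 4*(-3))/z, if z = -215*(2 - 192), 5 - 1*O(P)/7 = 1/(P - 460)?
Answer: -921810342511/828060872800 ≈ -1.1132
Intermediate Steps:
O(P) = 35 - 7/(-460 + P) (O(P) = 35 - 7/(P - 460) = 35 - 7/(-460 + P))
z = 40850 (z = -215*(-190) = 40850)
194682/(-174748) + O(2*4 + 4*(-3))/z = 194682/(-174748) + (7*(-2301 + 5*(2*4 + 4*(-3)))/(-460 + (2*4 + 4*(-3))))/40850 = 194682*(-1/174748) + (7*(-2301 + 5*(8 - 12))/(-460 + (8 - 12)))*(1/40850) = -97341/87374 + (7*(-2301 + 5*(-4))/(-460 - 4))*(1/40850) = -97341/87374 + (7*(-2301 - 20)/(-464))*(1/40850) = -97341/87374 + (7*(-1/464)*(-2321))*(1/40850) = -97341/87374 + (16247/464)*(1/40850) = -97341/87374 + 16247/18954400 = -921810342511/828060872800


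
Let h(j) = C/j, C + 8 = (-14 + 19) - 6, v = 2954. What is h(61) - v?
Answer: -180203/61 ≈ -2954.1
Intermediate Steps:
C = -9 (C = -8 + ((-14 + 19) - 6) = -8 + (5 - 6) = -8 - 1 = -9)
h(j) = -9/j
h(61) - v = -9/61 - 1*2954 = -9*1/61 - 2954 = -9/61 - 2954 = -180203/61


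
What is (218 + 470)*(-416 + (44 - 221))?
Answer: -407984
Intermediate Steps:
(218 + 470)*(-416 + (44 - 221)) = 688*(-416 - 177) = 688*(-593) = -407984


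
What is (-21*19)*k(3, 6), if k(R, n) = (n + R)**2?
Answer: -32319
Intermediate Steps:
k(R, n) = (R + n)**2
(-21*19)*k(3, 6) = (-21*19)*(3 + 6)**2 = -399*9**2 = -399*81 = -32319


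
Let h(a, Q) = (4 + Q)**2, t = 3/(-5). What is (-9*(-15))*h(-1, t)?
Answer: 7803/5 ≈ 1560.6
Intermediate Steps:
t = -3/5 (t = 3*(-1/5) = -3/5 ≈ -0.60000)
(-9*(-15))*h(-1, t) = (-9*(-15))*(4 - 3/5)**2 = 135*(17/5)**2 = 135*(289/25) = 7803/5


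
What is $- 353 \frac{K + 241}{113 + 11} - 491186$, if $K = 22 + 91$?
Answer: $- \frac{30516013}{62} \approx -4.9219 \cdot 10^{5}$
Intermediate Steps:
$K = 113$
$- 353 \frac{K + 241}{113 + 11} - 491186 = - 353 \frac{113 + 241}{113 + 11} - 491186 = - 353 \cdot \frac{354}{124} - 491186 = - 353 \cdot 354 \cdot \frac{1}{124} - 491186 = \left(-353\right) \frac{177}{62} - 491186 = - \frac{62481}{62} - 491186 = - \frac{30516013}{62}$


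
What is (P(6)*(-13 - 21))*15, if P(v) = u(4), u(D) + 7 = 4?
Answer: 1530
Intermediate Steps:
u(D) = -3 (u(D) = -7 + 4 = -3)
P(v) = -3
(P(6)*(-13 - 21))*15 = -3*(-13 - 21)*15 = -3*(-34)*15 = 102*15 = 1530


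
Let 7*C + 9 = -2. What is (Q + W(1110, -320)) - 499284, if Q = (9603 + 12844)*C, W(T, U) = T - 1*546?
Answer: -3737957/7 ≈ -5.3399e+5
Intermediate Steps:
C = -11/7 (C = -9/7 + (1/7)*(-2) = -9/7 - 2/7 = -11/7 ≈ -1.5714)
W(T, U) = -546 + T (W(T, U) = T - 546 = -546 + T)
Q = -246917/7 (Q = (9603 + 12844)*(-11/7) = 22447*(-11/7) = -246917/7 ≈ -35274.)
(Q + W(1110, -320)) - 499284 = (-246917/7 + (-546 + 1110)) - 499284 = (-246917/7 + 564) - 499284 = -242969/7 - 499284 = -3737957/7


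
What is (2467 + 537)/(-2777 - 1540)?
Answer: -3004/4317 ≈ -0.69585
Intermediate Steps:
(2467 + 537)/(-2777 - 1540) = 3004/(-4317) = 3004*(-1/4317) = -3004/4317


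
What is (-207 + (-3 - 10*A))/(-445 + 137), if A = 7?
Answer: 10/11 ≈ 0.90909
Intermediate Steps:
(-207 + (-3 - 10*A))/(-445 + 137) = (-207 + (-3 - 10*7))/(-445 + 137) = (-207 + (-3 - 70))/(-308) = (-207 - 73)*(-1/308) = -280*(-1/308) = 10/11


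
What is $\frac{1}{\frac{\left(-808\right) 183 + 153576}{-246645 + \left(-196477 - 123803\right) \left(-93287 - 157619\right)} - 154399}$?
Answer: $- \frac{26786642345}{4135830791423751} \approx -6.4767 \cdot 10^{-6}$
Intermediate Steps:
$\frac{1}{\frac{\left(-808\right) 183 + 153576}{-246645 + \left(-196477 - 123803\right) \left(-93287 - 157619\right)} - 154399} = \frac{1}{\frac{-147864 + 153576}{-246645 - -80360173680} - 154399} = \frac{1}{\frac{5712}{-246645 + 80360173680} - 154399} = \frac{1}{\frac{5712}{80359927035} - 154399} = \frac{1}{5712 \cdot \frac{1}{80359927035} - 154399} = \frac{1}{\frac{1904}{26786642345} - 154399} = \frac{1}{- \frac{4135830791423751}{26786642345}} = - \frac{26786642345}{4135830791423751}$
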